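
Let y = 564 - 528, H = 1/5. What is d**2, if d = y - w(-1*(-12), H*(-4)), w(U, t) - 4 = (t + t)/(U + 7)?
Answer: 9290304/9025 ≈ 1029.4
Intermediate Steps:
H = 1/5 ≈ 0.20000
w(U, t) = 4 + 2*t/(7 + U) (w(U, t) = 4 + (t + t)/(U + 7) = 4 + (2*t)/(7 + U) = 4 + 2*t/(7 + U))
y = 36
d = 3048/95 (d = 36 - 2*(14 + (1/5)*(-4) + 2*(-1*(-12)))/(7 - 1*(-12)) = 36 - 2*(14 - 4/5 + 2*12)/(7 + 12) = 36 - 2*(14 - 4/5 + 24)/19 = 36 - 2*186/(19*5) = 36 - 1*372/95 = 36 - 372/95 = 3048/95 ≈ 32.084)
d**2 = (3048/95)**2 = 9290304/9025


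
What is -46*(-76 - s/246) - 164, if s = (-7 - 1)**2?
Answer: 411308/123 ≈ 3344.0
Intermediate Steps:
s = 64 (s = (-8)**2 = 64)
-46*(-76 - s/246) - 164 = -46*(-76 - 64/246) - 164 = -46*(-76 - 1*32/123) - 164 = -46*(-76 - 32/123) - 164 = -46*(-9380/123) - 164 = 431480/123 - 164 = 411308/123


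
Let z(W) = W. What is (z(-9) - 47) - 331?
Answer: -387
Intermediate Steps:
(z(-9) - 47) - 331 = (-9 - 47) - 331 = -56 - 331 = -387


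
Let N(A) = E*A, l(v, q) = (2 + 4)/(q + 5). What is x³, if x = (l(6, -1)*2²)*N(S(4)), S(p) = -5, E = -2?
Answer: 216000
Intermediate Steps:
l(v, q) = 6/(5 + q)
N(A) = -2*A
x = 60 (x = ((6/(5 - 1))*2²)*(-2*(-5)) = ((6/4)*4)*10 = ((6*(¼))*4)*10 = ((3/2)*4)*10 = 6*10 = 60)
x³ = 60³ = 216000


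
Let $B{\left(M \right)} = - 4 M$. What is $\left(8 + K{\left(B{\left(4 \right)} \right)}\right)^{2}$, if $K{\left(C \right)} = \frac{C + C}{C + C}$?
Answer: $81$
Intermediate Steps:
$K{\left(C \right)} = 1$ ($K{\left(C \right)} = \frac{2 C}{2 C} = 2 C \frac{1}{2 C} = 1$)
$\left(8 + K{\left(B{\left(4 \right)} \right)}\right)^{2} = \left(8 + 1\right)^{2} = 9^{2} = 81$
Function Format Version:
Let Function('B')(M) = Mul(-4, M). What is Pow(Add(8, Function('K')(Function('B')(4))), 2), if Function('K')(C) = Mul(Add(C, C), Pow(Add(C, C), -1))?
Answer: 81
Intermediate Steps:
Function('K')(C) = 1 (Function('K')(C) = Mul(Mul(2, C), Pow(Mul(2, C), -1)) = Mul(Mul(2, C), Mul(Rational(1, 2), Pow(C, -1))) = 1)
Pow(Add(8, Function('K')(Function('B')(4))), 2) = Pow(Add(8, 1), 2) = Pow(9, 2) = 81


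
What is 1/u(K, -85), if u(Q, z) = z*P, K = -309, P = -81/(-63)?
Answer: -7/765 ≈ -0.0091503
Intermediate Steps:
P = 9/7 (P = -81*(-1/63) = 9/7 ≈ 1.2857)
u(Q, z) = 9*z/7 (u(Q, z) = z*(9/7) = 9*z/7)
1/u(K, -85) = 1/((9/7)*(-85)) = 1/(-765/7) = -7/765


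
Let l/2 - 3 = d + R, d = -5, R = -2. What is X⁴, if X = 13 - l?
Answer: 194481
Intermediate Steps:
l = -8 (l = 6 + 2*(-5 - 2) = 6 + 2*(-7) = 6 - 14 = -8)
X = 21 (X = 13 - 1*(-8) = 13 + 8 = 21)
X⁴ = 21⁴ = 194481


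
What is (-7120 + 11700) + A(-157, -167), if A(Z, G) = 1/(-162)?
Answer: 741959/162 ≈ 4580.0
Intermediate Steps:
A(Z, G) = -1/162
(-7120 + 11700) + A(-157, -167) = (-7120 + 11700) - 1/162 = 4580 - 1/162 = 741959/162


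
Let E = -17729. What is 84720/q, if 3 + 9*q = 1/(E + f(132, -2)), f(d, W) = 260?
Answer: -1664970390/6551 ≈ -2.5416e+5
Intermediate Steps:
q = -52408/157221 (q = -1/3 + 1/(9*(-17729 + 260)) = -1/3 + (1/9)/(-17469) = -1/3 + (1/9)*(-1/17469) = -1/3 - 1/157221 = -52408/157221 ≈ -0.33334)
84720/q = 84720/(-52408/157221) = 84720*(-157221/52408) = -1664970390/6551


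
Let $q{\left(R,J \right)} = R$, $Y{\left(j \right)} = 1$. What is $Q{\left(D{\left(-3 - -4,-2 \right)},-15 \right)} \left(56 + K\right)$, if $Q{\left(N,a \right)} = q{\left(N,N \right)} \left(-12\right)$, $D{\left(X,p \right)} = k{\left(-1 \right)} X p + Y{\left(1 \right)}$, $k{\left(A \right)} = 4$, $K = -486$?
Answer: $-36120$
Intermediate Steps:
$D{\left(X,p \right)} = 1 + 4 X p$ ($D{\left(X,p \right)} = 4 X p + 1 = 1 + 4 X p$)
$Q{\left(N,a \right)} = - 12 N$ ($Q{\left(N,a \right)} = N \left(-12\right) = - 12 N$)
$Q{\left(D{\left(-3 - -4,-2 \right)},-15 \right)} \left(56 + K\right) = - 12 \left(1 + 4 \left(-3 - -4\right) \left(-2\right)\right) \left(56 - 486\right) = - 12 \left(1 + 4 \left(-3 + 4\right) \left(-2\right)\right) \left(-430\right) = - 12 \left(1 + 4 \cdot 1 \left(-2\right)\right) \left(-430\right) = - 12 \left(1 - 8\right) \left(-430\right) = \left(-12\right) \left(-7\right) \left(-430\right) = 84 \left(-430\right) = -36120$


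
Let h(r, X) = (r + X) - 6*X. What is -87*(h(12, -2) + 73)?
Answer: -8265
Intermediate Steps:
h(r, X) = r - 5*X (h(r, X) = (X + r) - 6*X = r - 5*X)
-87*(h(12, -2) + 73) = -87*((12 - 5*(-2)) + 73) = -87*((12 + 10) + 73) = -87*(22 + 73) = -87*95 = -8265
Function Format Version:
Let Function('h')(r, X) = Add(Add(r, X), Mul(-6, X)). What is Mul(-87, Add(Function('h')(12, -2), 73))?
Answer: -8265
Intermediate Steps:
Function('h')(r, X) = Add(r, Mul(-5, X)) (Function('h')(r, X) = Add(Add(X, r), Mul(-6, X)) = Add(r, Mul(-5, X)))
Mul(-87, Add(Function('h')(12, -2), 73)) = Mul(-87, Add(Add(12, Mul(-5, -2)), 73)) = Mul(-87, Add(Add(12, 10), 73)) = Mul(-87, Add(22, 73)) = Mul(-87, 95) = -8265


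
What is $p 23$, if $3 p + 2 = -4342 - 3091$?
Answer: $- \frac{171005}{3} \approx -57002.0$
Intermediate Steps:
$p = - \frac{7435}{3}$ ($p = - \frac{2}{3} + \frac{-4342 - 3091}{3} = - \frac{2}{3} + \frac{1}{3} \left(-7433\right) = - \frac{2}{3} - \frac{7433}{3} = - \frac{7435}{3} \approx -2478.3$)
$p 23 = \left(- \frac{7435}{3}\right) 23 = - \frac{171005}{3}$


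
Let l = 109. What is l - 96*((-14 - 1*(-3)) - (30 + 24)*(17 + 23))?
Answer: 208525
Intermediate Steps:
l - 96*((-14 - 1*(-3)) - (30 + 24)*(17 + 23)) = 109 - 96*((-14 - 1*(-3)) - (30 + 24)*(17 + 23)) = 109 - 96*((-14 + 3) - 54*40) = 109 - 96*(-11 - 1*2160) = 109 - 96*(-11 - 2160) = 109 - 96*(-2171) = 109 + 208416 = 208525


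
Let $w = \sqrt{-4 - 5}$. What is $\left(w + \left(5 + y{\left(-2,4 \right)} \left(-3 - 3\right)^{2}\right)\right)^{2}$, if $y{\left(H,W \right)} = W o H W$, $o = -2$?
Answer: $5331472 + 13854 i \approx 5.3315 \cdot 10^{6} + 13854.0 i$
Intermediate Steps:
$y{\left(H,W \right)} = - 2 H W^{2}$ ($y{\left(H,W \right)} = W \left(-2\right) H W = - 2 W H W = - 2 H W^{2}$)
$w = 3 i$ ($w = \sqrt{-9} = 3 i \approx 3.0 i$)
$\left(w + \left(5 + y{\left(-2,4 \right)} \left(-3 - 3\right)^{2}\right)\right)^{2} = \left(3 i + \left(5 + \left(-2\right) \left(-2\right) 4^{2} \left(-3 - 3\right)^{2}\right)\right)^{2} = \left(3 i + \left(5 + \left(-2\right) \left(-2\right) 16 \left(-6\right)^{2}\right)\right)^{2} = \left(3 i + \left(5 + 64 \cdot 36\right)\right)^{2} = \left(3 i + \left(5 + 2304\right)\right)^{2} = \left(3 i + 2309\right)^{2} = \left(2309 + 3 i\right)^{2}$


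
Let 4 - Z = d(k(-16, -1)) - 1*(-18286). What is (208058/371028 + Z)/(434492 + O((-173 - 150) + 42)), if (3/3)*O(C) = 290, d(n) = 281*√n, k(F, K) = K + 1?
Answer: -3391462919/80658147948 ≈ -0.042047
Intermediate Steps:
k(F, K) = 1 + K
Z = -18282 (Z = 4 - (281*√(1 - 1) - 1*(-18286)) = 4 - (281*√0 + 18286) = 4 - (281*0 + 18286) = 4 - (0 + 18286) = 4 - 1*18286 = 4 - 18286 = -18282)
O(C) = 290
(208058/371028 + Z)/(434492 + O((-173 - 150) + 42)) = (208058/371028 - 18282)/(434492 + 290) = (208058*(1/371028) - 18282)/434782 = (104029/185514 - 18282)*(1/434782) = -3391462919/185514*1/434782 = -3391462919/80658147948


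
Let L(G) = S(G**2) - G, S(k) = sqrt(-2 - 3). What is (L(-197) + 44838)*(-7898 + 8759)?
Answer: 38775135 + 861*I*sqrt(5) ≈ 3.8775e+7 + 1925.3*I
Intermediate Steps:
S(k) = I*sqrt(5) (S(k) = sqrt(-5) = I*sqrt(5))
L(G) = -G + I*sqrt(5) (L(G) = I*sqrt(5) - G = -G + I*sqrt(5))
(L(-197) + 44838)*(-7898 + 8759) = ((-1*(-197) + I*sqrt(5)) + 44838)*(-7898 + 8759) = ((197 + I*sqrt(5)) + 44838)*861 = (45035 + I*sqrt(5))*861 = 38775135 + 861*I*sqrt(5)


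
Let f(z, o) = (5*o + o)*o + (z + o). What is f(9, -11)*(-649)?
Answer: -469876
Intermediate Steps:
f(z, o) = o + z + 6*o² (f(z, o) = (6*o)*o + (o + z) = 6*o² + (o + z) = o + z + 6*o²)
f(9, -11)*(-649) = (-11 + 9 + 6*(-11)²)*(-649) = (-11 + 9 + 6*121)*(-649) = (-11 + 9 + 726)*(-649) = 724*(-649) = -469876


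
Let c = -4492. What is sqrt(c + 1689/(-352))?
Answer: I*sqrt(34823206)/88 ≈ 67.058*I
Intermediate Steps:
sqrt(c + 1689/(-352)) = sqrt(-4492 + 1689/(-352)) = sqrt(-4492 + 1689*(-1/352)) = sqrt(-4492 - 1689/352) = sqrt(-1582873/352) = I*sqrt(34823206)/88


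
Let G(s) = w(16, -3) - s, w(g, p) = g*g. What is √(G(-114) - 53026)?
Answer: 4*I*√3291 ≈ 229.47*I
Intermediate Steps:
w(g, p) = g²
G(s) = 256 - s (G(s) = 16² - s = 256 - s)
√(G(-114) - 53026) = √((256 - 1*(-114)) - 53026) = √((256 + 114) - 53026) = √(370 - 53026) = √(-52656) = 4*I*√3291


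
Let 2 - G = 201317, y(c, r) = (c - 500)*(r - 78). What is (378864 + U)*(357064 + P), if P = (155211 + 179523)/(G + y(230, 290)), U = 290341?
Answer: 4118749222675342/17237 ≈ 2.3895e+11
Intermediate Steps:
y(c, r) = (-500 + c)*(-78 + r)
G = -201315 (G = 2 - 1*201317 = 2 - 201317 = -201315)
P = -111578/86185 (P = (155211 + 179523)/(-201315 + (39000 - 500*290 - 78*230 + 230*290)) = 334734/(-201315 + (39000 - 145000 - 17940 + 66700)) = 334734/(-201315 - 57240) = 334734/(-258555) = 334734*(-1/258555) = -111578/86185 ≈ -1.2946)
(378864 + U)*(357064 + P) = (378864 + 290341)*(357064 - 111578/86185) = 669205*(30773449262/86185) = 4118749222675342/17237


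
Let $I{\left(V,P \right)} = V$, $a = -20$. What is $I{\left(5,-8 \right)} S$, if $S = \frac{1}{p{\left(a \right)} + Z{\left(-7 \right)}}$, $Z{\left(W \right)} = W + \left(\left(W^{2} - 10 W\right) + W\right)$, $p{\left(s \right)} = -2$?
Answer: $\frac{5}{103} \approx 0.048544$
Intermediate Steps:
$Z{\left(W \right)} = W^{2} - 8 W$ ($Z{\left(W \right)} = W + \left(W^{2} - 9 W\right) = W^{2} - 8 W$)
$S = \frac{1}{103}$ ($S = \frac{1}{-2 - 7 \left(-8 - 7\right)} = \frac{1}{-2 - -105} = \frac{1}{-2 + 105} = \frac{1}{103} \approx 0.0097087$)
$I{\left(5,-8 \right)} S = 5 \cdot \frac{1}{103} = \frac{5}{103}$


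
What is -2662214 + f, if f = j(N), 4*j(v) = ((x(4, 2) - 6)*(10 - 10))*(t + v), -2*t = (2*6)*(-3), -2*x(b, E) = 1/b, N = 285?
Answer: -2662214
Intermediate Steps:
x(b, E) = -1/(2*b)
t = 18 (t = -2*6*(-3)/2 = -6*(-3) = -½*(-36) = 18)
j(v) = 0 (j(v) = (((-½/4 - 6)*(10 - 10))*(18 + v))/4 = (((-½*¼ - 6)*0)*(18 + v))/4 = (((-⅛ - 6)*0)*(18 + v))/4 = ((-49/8*0)*(18 + v))/4 = (0*(18 + v))/4 = (¼)*0 = 0)
f = 0
-2662214 + f = -2662214 + 0 = -2662214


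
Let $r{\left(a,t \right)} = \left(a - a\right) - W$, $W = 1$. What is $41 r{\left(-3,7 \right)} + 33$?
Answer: $-8$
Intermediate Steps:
$r{\left(a,t \right)} = -1$ ($r{\left(a,t \right)} = \left(a - a\right) - 1 = 0 - 1 = -1$)
$41 r{\left(-3,7 \right)} + 33 = 41 \left(-1\right) + 33 = -41 + 33 = -8$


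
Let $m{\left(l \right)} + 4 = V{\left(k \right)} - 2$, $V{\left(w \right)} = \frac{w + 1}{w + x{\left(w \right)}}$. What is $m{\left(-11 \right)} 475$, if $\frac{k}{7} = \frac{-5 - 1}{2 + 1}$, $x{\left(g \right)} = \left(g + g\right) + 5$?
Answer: $- \frac{99275}{37} \approx -2683.1$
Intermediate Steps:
$x{\left(g \right)} = 5 + 2 g$ ($x{\left(g \right)} = 2 g + 5 = 5 + 2 g$)
$k = -14$ ($k = 7 \frac{-5 - 1}{2 + 1} = 7 \left(- \frac{6}{3}\right) = 7 \left(\left(-6\right) \frac{1}{3}\right) = 7 \left(-2\right) = -14$)
$V{\left(w \right)} = \frac{1 + w}{5 + 3 w}$ ($V{\left(w \right)} = \frac{w + 1}{w + \left(5 + 2 w\right)} = \frac{1 + w}{5 + 3 w}$)
$m{\left(l \right)} = - \frac{209}{37}$ ($m{\left(l \right)} = -4 - \left(2 - \frac{1 - 14}{5 + 3 \left(-14\right)}\right) = -4 - \left(2 - \frac{1}{5 - 42} \left(-13\right)\right) = -4 - \left(2 - \frac{1}{-37} \left(-13\right)\right) = -4 - \frac{61}{37} = - \frac{209}{37}$)
$m{\left(-11 \right)} 475 = \left(- \frac{209}{37}\right) 475 = - \frac{99275}{37}$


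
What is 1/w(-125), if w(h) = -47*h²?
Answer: -1/734375 ≈ -1.3617e-6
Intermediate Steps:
1/w(-125) = 1/(-47*(-125)²) = 1/(-47*15625) = 1/(-734375) = -1/734375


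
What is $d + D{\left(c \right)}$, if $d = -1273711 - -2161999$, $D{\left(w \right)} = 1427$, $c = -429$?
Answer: $889715$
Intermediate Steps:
$d = 888288$ ($d = -1273711 + 2161999 = 888288$)
$d + D{\left(c \right)} = 888288 + 1427 = 889715$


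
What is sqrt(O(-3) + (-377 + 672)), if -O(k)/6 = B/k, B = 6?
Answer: sqrt(307) ≈ 17.521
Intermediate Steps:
O(k) = -36/k
sqrt(O(-3) + (-377 + 672)) = sqrt(-36/(-3) + (-377 + 672)) = sqrt(-36*(-1/3) + 295) = sqrt(12 + 295) = sqrt(307)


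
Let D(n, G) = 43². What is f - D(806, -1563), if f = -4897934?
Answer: -4899783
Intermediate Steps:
D(n, G) = 1849
f - D(806, -1563) = -4897934 - 1*1849 = -4897934 - 1849 = -4899783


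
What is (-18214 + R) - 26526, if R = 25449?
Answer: -19291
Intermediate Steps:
(-18214 + R) - 26526 = (-18214 + 25449) - 26526 = 7235 - 26526 = -19291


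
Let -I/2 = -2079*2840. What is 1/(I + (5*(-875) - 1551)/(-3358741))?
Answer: 3358741/39662432027446 ≈ 8.4683e-8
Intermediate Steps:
I = 11808720 (I = -(-4158)*2840 = -2*(-5904360) = 11808720)
1/(I + (5*(-875) - 1551)/(-3358741)) = 1/(11808720 + (5*(-875) - 1551)/(-3358741)) = 1/(11808720 + (-4375 - 1551)*(-1/3358741)) = 1/(11808720 - 5926*(-1/3358741)) = 1/(11808720 + 5926/3358741) = 1/(39662432027446/3358741) = 3358741/39662432027446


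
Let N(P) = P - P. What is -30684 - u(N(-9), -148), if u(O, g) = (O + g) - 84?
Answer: -30452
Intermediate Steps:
N(P) = 0
u(O, g) = -84 + O + g
-30684 - u(N(-9), -148) = -30684 - (-84 + 0 - 148) = -30684 - 1*(-232) = -30684 + 232 = -30452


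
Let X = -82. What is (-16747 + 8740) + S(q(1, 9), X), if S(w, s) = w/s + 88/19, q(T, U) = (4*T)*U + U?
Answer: -12468545/1558 ≈ -8002.9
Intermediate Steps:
q(T, U) = U + 4*T*U (q(T, U) = 4*T*U + U = U + 4*T*U)
S(w, s) = 88/19 + w/s (S(w, s) = w/s + 88*(1/19) = w/s + 88/19 = 88/19 + w/s)
(-16747 + 8740) + S(q(1, 9), X) = (-16747 + 8740) + (88/19 + (9*(1 + 4*1))/(-82)) = -8007 + (88/19 + (9*(1 + 4))*(-1/82)) = -8007 + (88/19 + (9*5)*(-1/82)) = -8007 + (88/19 + 45*(-1/82)) = -8007 + (88/19 - 45/82) = -8007 + 6361/1558 = -12468545/1558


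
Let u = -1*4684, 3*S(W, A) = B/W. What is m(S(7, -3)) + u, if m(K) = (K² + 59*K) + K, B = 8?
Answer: -2055500/441 ≈ -4661.0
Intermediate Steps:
S(W, A) = 8/(3*W) (S(W, A) = (8/W)/3 = 8/(3*W))
m(K) = K² + 60*K
u = -4684
m(S(7, -3)) + u = ((8/3)/7)*(60 + (8/3)/7) - 4684 = ((8/3)*(⅐))*(60 + (8/3)*(⅐)) - 4684 = 8*(60 + 8/21)/21 - 4684 = (8/21)*(1268/21) - 4684 = 10144/441 - 4684 = -2055500/441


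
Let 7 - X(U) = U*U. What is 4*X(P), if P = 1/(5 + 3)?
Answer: 447/16 ≈ 27.938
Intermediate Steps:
P = ⅛ (P = 1/8 = ⅛ ≈ 0.12500)
X(U) = 7 - U² (X(U) = 7 - U*U = 7 - U²)
4*X(P) = 4*(7 - (⅛)²) = 4*(7 - 1*1/64) = 4*(7 - 1/64) = 4*(447/64) = 447/16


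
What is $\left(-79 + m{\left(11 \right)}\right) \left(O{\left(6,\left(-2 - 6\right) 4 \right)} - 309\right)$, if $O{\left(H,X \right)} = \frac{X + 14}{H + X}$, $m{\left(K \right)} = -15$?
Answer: $\frac{376752}{13} \approx 28981.0$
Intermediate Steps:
$O{\left(H,X \right)} = \frac{14 + X}{H + X}$
$\left(-79 + m{\left(11 \right)}\right) \left(O{\left(6,\left(-2 - 6\right) 4 \right)} - 309\right) = \left(-79 - 15\right) \left(\frac{14 + \left(-2 - 6\right) 4}{6 + \left(-2 - 6\right) 4} - 309\right) = - 94 \left(\frac{14 + \left(-2 - 6\right) 4}{6 + \left(-2 - 6\right) 4} - 309\right) = - 94 \left(\frac{14 - 32}{6 - 32} - 309\right) = - 94 \left(\frac{1}{-26} \left(-18\right) - 309\right) = - 94 \left(\left(- \frac{1}{26}\right) \left(-18\right) - 309\right) = - 94 \left(\frac{9}{13} - 309\right) = \left(-94\right) \left(- \frac{4008}{13}\right) = \frac{376752}{13}$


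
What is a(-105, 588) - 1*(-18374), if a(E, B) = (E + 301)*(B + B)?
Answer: 248870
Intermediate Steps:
a(E, B) = 2*B*(301 + E) (a(E, B) = (301 + E)*(2*B) = 2*B*(301 + E))
a(-105, 588) - 1*(-18374) = 2*588*(301 - 105) - 1*(-18374) = 2*588*196 + 18374 = 230496 + 18374 = 248870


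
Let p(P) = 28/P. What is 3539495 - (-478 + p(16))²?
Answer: 53002895/16 ≈ 3.3127e+6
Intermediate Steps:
3539495 - (-478 + p(16))² = 3539495 - (-478 + 28/16)² = 3539495 - (-478 + 28*(1/16))² = 3539495 - (-478 + 7/4)² = 3539495 - (-1905/4)² = 3539495 - 1*3629025/16 = 3539495 - 3629025/16 = 53002895/16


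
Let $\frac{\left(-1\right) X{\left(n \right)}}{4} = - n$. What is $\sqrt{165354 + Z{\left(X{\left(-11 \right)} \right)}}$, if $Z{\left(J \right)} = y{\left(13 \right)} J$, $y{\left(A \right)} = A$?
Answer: $\sqrt{164782} \approx 405.93$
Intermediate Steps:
$X{\left(n \right)} = 4 n$ ($X{\left(n \right)} = - 4 \left(- n\right) = 4 n$)
$Z{\left(J \right)} = 13 J$
$\sqrt{165354 + Z{\left(X{\left(-11 \right)} \right)}} = \sqrt{165354 + 13 \cdot 4 \left(-11\right)} = \sqrt{165354 + 13 \left(-44\right)} = \sqrt{165354 - 572} = \sqrt{164782}$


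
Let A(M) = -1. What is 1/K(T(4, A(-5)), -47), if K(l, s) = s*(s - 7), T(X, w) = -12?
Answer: 1/2538 ≈ 0.00039401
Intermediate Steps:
K(l, s) = s*(-7 + s)
1/K(T(4, A(-5)), -47) = 1/(-47*(-7 - 47)) = 1/(-47*(-54)) = 1/2538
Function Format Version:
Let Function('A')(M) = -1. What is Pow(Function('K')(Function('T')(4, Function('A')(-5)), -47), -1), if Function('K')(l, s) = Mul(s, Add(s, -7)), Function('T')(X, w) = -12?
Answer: Rational(1, 2538) ≈ 0.00039401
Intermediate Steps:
Function('K')(l, s) = Mul(s, Add(-7, s))
Pow(Function('K')(Function('T')(4, Function('A')(-5)), -47), -1) = Pow(Mul(-47, Add(-7, -47)), -1) = Pow(Mul(-47, -54), -1) = Pow(2538, -1) = Rational(1, 2538)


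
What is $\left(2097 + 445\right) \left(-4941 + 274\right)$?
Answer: $-11863514$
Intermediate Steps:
$\left(2097 + 445\right) \left(-4941 + 274\right) = 2542 \left(-4667\right) = -11863514$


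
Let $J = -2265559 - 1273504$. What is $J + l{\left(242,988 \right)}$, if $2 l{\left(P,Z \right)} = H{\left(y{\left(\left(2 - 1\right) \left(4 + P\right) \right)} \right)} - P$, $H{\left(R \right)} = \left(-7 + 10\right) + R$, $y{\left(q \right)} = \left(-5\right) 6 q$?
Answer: $- \frac{7085745}{2} \approx -3.5429 \cdot 10^{6}$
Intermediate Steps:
$y{\left(q \right)} = - 30 q$
$H{\left(R \right)} = 3 + R$
$l{\left(P,Z \right)} = - \frac{117}{2} - \frac{31 P}{2}$ ($l{\left(P,Z \right)} = \frac{\left(3 - 30 \left(2 - 1\right) \left(4 + P\right)\right) - P}{2} = \frac{\left(3 - 30 \cdot 1 \left(4 + P\right)\right) - P}{2} = \frac{\left(3 - 30 \left(4 + P\right)\right) - P}{2} = \frac{\left(3 - \left(120 + 30 P\right)\right) - P}{2} = \frac{\left(-117 - 30 P\right) - P}{2} = \frac{-117 - 31 P}{2} = - \frac{117}{2} - \frac{31 P}{2}$)
$J = -3539063$
$J + l{\left(242,988 \right)} = -3539063 - \frac{7619}{2} = - \frac{7085745}{2}$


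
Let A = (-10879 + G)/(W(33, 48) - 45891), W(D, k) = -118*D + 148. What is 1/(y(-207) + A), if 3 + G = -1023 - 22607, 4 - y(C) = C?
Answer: 49637/10507919 ≈ 0.0047238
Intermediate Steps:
y(C) = 4 - C
W(D, k) = 148 - 118*D
G = -23633 (G = -3 + (-1023 - 22607) = -3 - 23630 = -23633)
A = 34512/49637 (A = (-10879 - 23633)/((148 - 118*33) - 45891) = -34512/((148 - 3894) - 45891) = -34512/(-3746 - 45891) = -34512/(-49637) = -34512*(-1/49637) = 34512/49637 ≈ 0.69529)
1/(y(-207) + A) = 1/((4 - 1*(-207)) + 34512/49637) = 1/((4 + 207) + 34512/49637) = 1/(211 + 34512/49637) = 1/(10507919/49637) = 49637/10507919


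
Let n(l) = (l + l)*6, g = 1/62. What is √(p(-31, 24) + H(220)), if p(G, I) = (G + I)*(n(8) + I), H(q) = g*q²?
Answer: 4*I*√3565/31 ≈ 7.7042*I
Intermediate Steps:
g = 1/62 ≈ 0.016129
n(l) = 12*l (n(l) = (2*l)*6 = 12*l)
H(q) = q²/62
p(G, I) = (96 + I)*(G + I) (p(G, I) = (G + I)*(12*8 + I) = (G + I)*(96 + I) = (96 + I)*(G + I))
√(p(-31, 24) + H(220)) = √((24² + 96*(-31) + 96*24 - 31*24) + (1/62)*220²) = √((576 - 2976 + 2304 - 744) + (1/62)*48400) = √(-840 + 24200/31) = √(-1840/31) = 4*I*√3565/31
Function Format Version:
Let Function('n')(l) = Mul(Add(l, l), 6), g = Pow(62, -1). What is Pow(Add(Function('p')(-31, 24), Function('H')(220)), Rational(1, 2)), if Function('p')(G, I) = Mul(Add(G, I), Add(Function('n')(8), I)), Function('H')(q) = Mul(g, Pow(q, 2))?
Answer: Mul(Rational(4, 31), I, Pow(3565, Rational(1, 2))) ≈ Mul(7.7042, I)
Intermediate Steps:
g = Rational(1, 62) ≈ 0.016129
Function('n')(l) = Mul(12, l) (Function('n')(l) = Mul(Mul(2, l), 6) = Mul(12, l))
Function('H')(q) = Mul(Rational(1, 62), Pow(q, 2))
Function('p')(G, I) = Mul(Add(96, I), Add(G, I)) (Function('p')(G, I) = Mul(Add(G, I), Add(Mul(12, 8), I)) = Mul(Add(G, I), Add(96, I)) = Mul(Add(96, I), Add(G, I)))
Pow(Add(Function('p')(-31, 24), Function('H')(220)), Rational(1, 2)) = Pow(Add(Add(Pow(24, 2), Mul(96, -31), Mul(96, 24), Mul(-31, 24)), Mul(Rational(1, 62), Pow(220, 2))), Rational(1, 2)) = Pow(Add(Add(576, -2976, 2304, -744), Mul(Rational(1, 62), 48400)), Rational(1, 2)) = Pow(Add(-840, Rational(24200, 31)), Rational(1, 2)) = Pow(Rational(-1840, 31), Rational(1, 2)) = Mul(Rational(4, 31), I, Pow(3565, Rational(1, 2)))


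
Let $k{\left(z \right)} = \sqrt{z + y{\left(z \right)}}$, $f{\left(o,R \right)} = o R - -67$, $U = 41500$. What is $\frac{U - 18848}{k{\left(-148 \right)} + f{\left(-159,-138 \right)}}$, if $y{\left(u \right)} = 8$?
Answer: $\frac{498547868}{484396221} - \frac{45304 i \sqrt{35}}{484396221} \approx 1.0292 - 0.00055331 i$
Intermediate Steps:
$f{\left(o,R \right)} = 67 + R o$ ($f{\left(o,R \right)} = R o + 67 = 67 + R o$)
$k{\left(z \right)} = \sqrt{8 + z}$ ($k{\left(z \right)} = \sqrt{z + 8} = \sqrt{8 + z}$)
$\frac{U - 18848}{k{\left(-148 \right)} + f{\left(-159,-138 \right)}} = \frac{41500 - 18848}{\sqrt{8 - 148} + \left(67 - -21942\right)} = \frac{22652}{\sqrt{-140} + \left(67 + 21942\right)} = \frac{22652}{2 i \sqrt{35} + 22009} = \frac{22652}{22009 + 2 i \sqrt{35}}$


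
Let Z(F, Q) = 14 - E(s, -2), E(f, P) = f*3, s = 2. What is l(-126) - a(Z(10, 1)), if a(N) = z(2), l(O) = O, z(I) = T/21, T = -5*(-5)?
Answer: -2671/21 ≈ -127.19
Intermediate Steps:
E(f, P) = 3*f
T = 25
z(I) = 25/21
Z(F, Q) = 8 (Z(F, Q) = 14 - 3*2 = 14 - 1*6 = 14 - 6 = 8)
a(N) = 25/21
l(-126) - a(Z(10, 1)) = -126 - 1*25/21 = -126 - 25/21 = -2671/21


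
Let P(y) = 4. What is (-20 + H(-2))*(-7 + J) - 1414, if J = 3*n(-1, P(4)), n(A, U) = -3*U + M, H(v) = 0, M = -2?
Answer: -434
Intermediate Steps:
n(A, U) = -2 - 3*U (n(A, U) = -3*U - 2 = -2 - 3*U)
J = -42 (J = 3*(-2 - 3*4) = 3*(-2 - 12) = 3*(-14) = -42)
(-20 + H(-2))*(-7 + J) - 1414 = (-20 + 0)*(-7 - 42) - 1414 = -20*(-49) - 1414 = 980 - 1414 = -434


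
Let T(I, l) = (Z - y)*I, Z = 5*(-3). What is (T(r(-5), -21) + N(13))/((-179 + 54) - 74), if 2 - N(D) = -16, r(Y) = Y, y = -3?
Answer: -78/199 ≈ -0.39196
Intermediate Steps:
N(D) = 18 (N(D) = 2 - 1*(-16) = 2 + 16 = 18)
Z = -15
T(I, l) = -12*I (T(I, l) = (-15 - 1*(-3))*I = (-15 + 3)*I = -12*I)
(T(r(-5), -21) + N(13))/((-179 + 54) - 74) = (-12*(-5) + 18)/((-179 + 54) - 74) = (60 + 18)/(-125 - 74) = 78/(-199) = 78*(-1/199) = -78/199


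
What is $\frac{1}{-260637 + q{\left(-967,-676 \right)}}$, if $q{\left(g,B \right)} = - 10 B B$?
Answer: $- \frac{1}{4830397} \approx -2.0702 \cdot 10^{-7}$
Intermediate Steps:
$q{\left(g,B \right)} = - 10 B^{2}$
$\frac{1}{-260637 + q{\left(-967,-676 \right)}} = \frac{1}{-260637 - 10 \left(-676\right)^{2}} = \frac{1}{-260637 - 4569760} = \frac{1}{-4830397} = - \frac{1}{4830397}$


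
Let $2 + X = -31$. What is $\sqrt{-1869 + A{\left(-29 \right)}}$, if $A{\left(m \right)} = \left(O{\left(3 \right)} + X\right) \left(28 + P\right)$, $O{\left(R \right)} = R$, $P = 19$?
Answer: $i \sqrt{3279} \approx 57.263 i$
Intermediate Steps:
$X = -33$ ($X = -2 - 31 = -33$)
$A{\left(m \right)} = -1410$ ($A{\left(m \right)} = \left(3 - 33\right) \left(28 + 19\right) = \left(-30\right) 47 = -1410$)
$\sqrt{-1869 + A{\left(-29 \right)}} = \sqrt{-1869 - 1410} = \sqrt{-3279} = i \sqrt{3279}$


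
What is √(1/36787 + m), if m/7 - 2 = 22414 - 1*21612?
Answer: √7616278837519/36787 ≈ 75.020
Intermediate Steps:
m = 5628 (m = 14 + 7*(22414 - 1*21612) = 14 + 7*(22414 - 21612) = 14 + 7*802 = 14 + 5614 = 5628)
√(1/36787 + m) = √(1/36787 + 5628) = √(207037237/36787) = √7616278837519/36787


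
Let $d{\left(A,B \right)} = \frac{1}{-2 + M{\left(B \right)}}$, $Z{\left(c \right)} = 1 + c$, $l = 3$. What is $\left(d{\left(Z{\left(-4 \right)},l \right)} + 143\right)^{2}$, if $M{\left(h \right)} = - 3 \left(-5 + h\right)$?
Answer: $\frac{328329}{16} \approx 20521.0$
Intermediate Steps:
$M{\left(h \right)} = 15 - 3 h$
$d{\left(A,B \right)} = \frac{1}{13 - 3 B}$ ($d{\left(A,B \right)} = \frac{1}{-2 - \left(-15 + 3 B\right)} = \frac{1}{13 - 3 B}$)
$\left(d{\left(Z{\left(-4 \right)},l \right)} + 143\right)^{2} = \left(- \frac{1}{-13 + 3 \cdot 3} + 143\right)^{2} = \left(- \frac{1}{-13 + 9} + 143\right)^{2} = \left(- \frac{1}{-4} + 143\right)^{2} = \left(\left(-1\right) \left(- \frac{1}{4}\right) + 143\right)^{2} = \left(\frac{1}{4} + 143\right)^{2} = \left(\frac{573}{4}\right)^{2} = \frac{328329}{16}$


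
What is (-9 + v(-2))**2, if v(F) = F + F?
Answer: 169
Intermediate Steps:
v(F) = 2*F
(-9 + v(-2))**2 = (-9 + 2*(-2))**2 = (-9 - 4)**2 = (-13)**2 = 169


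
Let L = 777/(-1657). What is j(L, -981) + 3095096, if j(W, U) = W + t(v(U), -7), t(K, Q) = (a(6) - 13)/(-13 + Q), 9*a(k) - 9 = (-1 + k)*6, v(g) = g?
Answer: 153857220391/49710 ≈ 3.0951e+6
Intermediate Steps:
L = -777/1657 (L = 777*(-1/1657) = -777/1657 ≈ -0.46892)
a(k) = 1/3 + 2*k/3 (a(k) = 1 + ((-1 + k)*6)/9 = 1 + (-6 + 6*k)/9 = 1 + (-2/3 + 2*k/3) = 1/3 + 2*k/3)
t(K, Q) = -26/(3*(-13 + Q)) (t(K, Q) = ((1/3 + (2/3)*6) - 13)/(-13 + Q) = ((1/3 + 4) - 13)/(-13 + Q) = (13/3 - 13)/(-13 + Q) = -26/(3*(-13 + Q)))
j(W, U) = 13/30 + W (j(W, U) = W - 26/(-39 + 3*(-7)) = W - 26/(-39 - 21) = W - 26/(-60) = W - 26*(-1/60) = W + 13/30 = 13/30 + W)
j(L, -981) + 3095096 = (13/30 - 777/1657) + 3095096 = -1769/49710 + 3095096 = 153857220391/49710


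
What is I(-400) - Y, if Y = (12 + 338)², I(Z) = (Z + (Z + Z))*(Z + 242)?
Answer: 67100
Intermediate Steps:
I(Z) = 3*Z*(242 + Z) (I(Z) = (Z + 2*Z)*(242 + Z) = (3*Z)*(242 + Z) = 3*Z*(242 + Z))
Y = 122500 (Y = 350² = 122500)
I(-400) - Y = 3*(-400)*(242 - 400) - 1*122500 = 3*(-400)*(-158) - 122500 = 189600 - 122500 = 67100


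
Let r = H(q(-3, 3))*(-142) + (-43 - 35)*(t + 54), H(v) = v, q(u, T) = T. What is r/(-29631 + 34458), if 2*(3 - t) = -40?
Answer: -2144/1609 ≈ -1.3325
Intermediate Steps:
t = 23 (t = 3 - ½*(-40) = 3 + 20 = 23)
r = -6432 (r = 3*(-142) + (-43 - 35)*(23 + 54) = -426 - 78*77 = -426 - 6006 = -6432)
r/(-29631 + 34458) = -6432/(-29631 + 34458) = -6432/4827 = -6432*1/4827 = -2144/1609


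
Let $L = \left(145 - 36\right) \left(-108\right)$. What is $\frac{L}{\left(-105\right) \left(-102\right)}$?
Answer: $- \frac{654}{595} \approx -1.0992$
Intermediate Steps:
$L = -11772$ ($L = 109 \left(-108\right) = -11772$)
$\frac{L}{\left(-105\right) \left(-102\right)} = - \frac{11772}{\left(-105\right) \left(-102\right)} = - \frac{11772}{10710} = \left(-11772\right) \frac{1}{10710} = - \frac{654}{595}$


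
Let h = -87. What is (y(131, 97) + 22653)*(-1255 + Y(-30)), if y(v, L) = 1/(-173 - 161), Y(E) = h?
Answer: -5076853771/167 ≈ -3.0400e+7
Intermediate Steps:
Y(E) = -87
y(v, L) = -1/334 (y(v, L) = 1/(-334) = -1/334)
(y(131, 97) + 22653)*(-1255 + Y(-30)) = (-1/334 + 22653)*(-1255 - 87) = (7566101/334)*(-1342) = -5076853771/167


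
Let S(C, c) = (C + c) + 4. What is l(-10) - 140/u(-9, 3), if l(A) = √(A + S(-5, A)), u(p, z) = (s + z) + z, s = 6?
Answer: -35/3 + I*√21 ≈ -11.667 + 4.5826*I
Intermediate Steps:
S(C, c) = 4 + C + c
u(p, z) = 6 + 2*z (u(p, z) = (6 + z) + z = 6 + 2*z)
l(A) = √(-1 + 2*A) (l(A) = √(A + (4 - 5 + A)) = √(A + (-1 + A)) = √(-1 + 2*A))
l(-10) - 140/u(-9, 3) = √(-1 + 2*(-10)) - 140/(6 + 2*3) = √(-1 - 20) - 140/(6 + 6) = √(-21) - 140/12 = I*√21 + (1/12)*(-140) = I*√21 - 35/3 = -35/3 + I*√21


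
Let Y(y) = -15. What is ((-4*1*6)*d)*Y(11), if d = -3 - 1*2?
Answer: -1800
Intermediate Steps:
d = -5 (d = -3 - 2 = -5)
((-4*1*6)*d)*Y(11) = ((-4*1*6)*(-5))*(-15) = (-4*6*(-5))*(-15) = -24*(-5)*(-15) = 120*(-15) = -1800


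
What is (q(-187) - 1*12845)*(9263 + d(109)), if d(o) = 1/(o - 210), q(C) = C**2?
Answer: 20698373688/101 ≈ 2.0493e+8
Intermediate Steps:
d(o) = 1/(-210 + o)
(q(-187) - 1*12845)*(9263 + d(109)) = ((-187)**2 - 1*12845)*(9263 + 1/(-210 + 109)) = (34969 - 12845)*(9263 + 1/(-101)) = 22124*(9263 - 1/101) = 22124*(935562/101) = 20698373688/101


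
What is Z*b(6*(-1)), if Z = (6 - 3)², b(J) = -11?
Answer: -99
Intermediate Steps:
Z = 9 (Z = 3² = 9)
Z*b(6*(-1)) = 9*(-11) = -99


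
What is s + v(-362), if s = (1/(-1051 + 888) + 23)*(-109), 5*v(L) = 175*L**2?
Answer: 747197488/163 ≈ 4.5840e+6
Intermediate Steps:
v(L) = 35*L**2 (v(L) = (175*L**2)/5 = 35*L**2)
s = -408532/163 (s = (1/(-163) + 23)*(-109) = (-1/163 + 23)*(-109) = (3748/163)*(-109) = -408532/163 ≈ -2506.3)
s + v(-362) = -408532/163 + 35*(-362)**2 = -408532/163 + 35*131044 = -408532/163 + 4586540 = 747197488/163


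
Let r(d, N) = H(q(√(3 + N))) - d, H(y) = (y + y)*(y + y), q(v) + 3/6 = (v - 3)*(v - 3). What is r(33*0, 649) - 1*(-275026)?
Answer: 2113955 - 63408*√163 ≈ 1.3044e+6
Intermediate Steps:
q(v) = -½ + (-3 + v)² (q(v) = -½ + (v - 3)*(v - 3) = -½ + (-3 + v)*(-3 + v) = -½ + (-3 + v)²)
H(y) = 4*y² (H(y) = (2*y)*(2*y) = 4*y²)
r(d, N) = -d + 4*(-½ + (-3 + √(3 + N))²)² (r(d, N) = 4*(-½ + (-3 + √(3 + N))²)² - d = -d + 4*(-½ + (-3 + √(3 + N))²)²)
r(33*0, 649) - 1*(-275026) = ((-1 + 2*(-3 + √(3 + 649))²)² - 33*0) - 1*(-275026) = ((-1 + 2*(-3 + √652)²)² - 1*0) + 275026 = ((-1 + 2*(-3 + 2*√163)²)² + 0) + 275026 = (-1 + 2*(-3 + 2*√163)²)² + 275026 = 275026 + (-1 + 2*(-3 + 2*√163)²)²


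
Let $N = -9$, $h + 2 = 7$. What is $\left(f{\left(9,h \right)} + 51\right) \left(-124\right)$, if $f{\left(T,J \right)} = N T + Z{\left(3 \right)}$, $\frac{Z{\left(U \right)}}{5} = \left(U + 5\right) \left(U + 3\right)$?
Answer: $-26040$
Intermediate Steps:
$h = 5$ ($h = -2 + 7 = 5$)
$Z{\left(U \right)} = 5 \left(3 + U\right) \left(5 + U\right)$ ($Z{\left(U \right)} = 5 \left(U + 5\right) \left(U + 3\right) = 5 \left(5 + U\right) \left(3 + U\right) = 5 \left(3 + U\right) \left(5 + U\right)$)
$f{\left(T,J \right)} = 240 - 9 T$ ($f{\left(T,J \right)} = - 9 T + \left(75 + 5 \cdot 3^{2} + 40 \cdot 3\right) = - 9 T + \left(75 + 5 \cdot 9 + 120\right) = - 9 T + \left(75 + 45 + 120\right) = - 9 T + 240 = 240 - 9 T$)
$\left(f{\left(9,h \right)} + 51\right) \left(-124\right) = \left(\left(240 - 81\right) + 51\right) \left(-124\right) = \left(159 + 51\right) \left(-124\right) = 210 \left(-124\right) = -26040$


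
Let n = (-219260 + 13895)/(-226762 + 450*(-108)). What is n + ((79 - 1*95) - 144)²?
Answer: 7049472565/275362 ≈ 25601.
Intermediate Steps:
n = 205365/275362 (n = -205365/(-226762 - 48600) = -205365/(-275362) = -205365*(-1/275362) = 205365/275362 ≈ 0.74580)
n + ((79 - 1*95) - 144)² = 205365/275362 + ((79 - 1*95) - 144)² = 205365/275362 + ((79 - 95) - 144)² = 205365/275362 + (-16 - 144)² = 205365/275362 + (-160)² = 205365/275362 + 25600 = 7049472565/275362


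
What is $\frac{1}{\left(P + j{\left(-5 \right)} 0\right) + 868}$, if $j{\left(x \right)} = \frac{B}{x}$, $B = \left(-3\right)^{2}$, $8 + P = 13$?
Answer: $\frac{1}{873} \approx 0.0011455$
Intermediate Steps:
$P = 5$ ($P = -8 + 13 = 5$)
$B = 9$
$j{\left(x \right)} = \frac{9}{x}$
$\frac{1}{\left(P + j{\left(-5 \right)} 0\right) + 868} = \frac{1}{\left(5 + \frac{9}{-5} \cdot 0\right) + 868} = \frac{1}{\left(5 + 9 \left(- \frac{1}{5}\right) 0\right) + 868} = \frac{1}{\left(5 - 0\right) + 868} = \frac{1}{\left(5 + 0\right) + 868} = \frac{1}{5 + 868} = \frac{1}{873}$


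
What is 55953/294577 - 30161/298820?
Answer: 7835138563/88025499140 ≈ 0.089010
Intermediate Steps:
55953/294577 - 30161/298820 = 7835138563/88025499140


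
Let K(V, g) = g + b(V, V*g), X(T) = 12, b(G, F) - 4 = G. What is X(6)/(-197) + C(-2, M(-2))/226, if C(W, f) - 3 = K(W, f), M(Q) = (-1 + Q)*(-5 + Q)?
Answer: 1205/22261 ≈ 0.054131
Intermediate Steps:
b(G, F) = 4 + G
K(V, g) = 4 + V + g (K(V, g) = g + (4 + V) = 4 + V + g)
C(W, f) = 7 + W + f (C(W, f) = 3 + (4 + W + f) = 7 + W + f)
X(6)/(-197) + C(-2, M(-2))/226 = 12/(-197) + (7 - 2 + (5 + (-2)² - 6*(-2)))/226 = 12*(-1/197) + (7 - 2 + (5 + 4 + 12))*(1/226) = -12/197 + (7 - 2 + 21)*(1/226) = -12/197 + 26*(1/226) = -12/197 + 13/113 = 1205/22261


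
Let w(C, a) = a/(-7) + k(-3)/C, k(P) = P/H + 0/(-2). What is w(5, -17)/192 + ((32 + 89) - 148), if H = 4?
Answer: -725441/26880 ≈ -26.988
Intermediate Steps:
k(P) = P/4 (k(P) = P/4 + 0/(-2) = P*(1/4) + 0*(-1/2) = P/4 + 0 = P/4)
w(C, a) = -3/(4*C) - a/7 (w(C, a) = a/(-7) + ((1/4)*(-3))/C = a*(-1/7) - 3/(4*C) = -a/7 - 3/(4*C) = -3/(4*C) - a/7)
w(5, -17)/192 + ((32 + 89) - 148) = (-3/4/5 - 1/7*(-17))/192 + ((32 + 89) - 148) = (-3/4*1/5 + 17/7)/192 + (121 - 148) = (-3/20 + 17/7)/192 - 27 = (1/192)*(319/140) - 27 = 319/26880 - 27 = -725441/26880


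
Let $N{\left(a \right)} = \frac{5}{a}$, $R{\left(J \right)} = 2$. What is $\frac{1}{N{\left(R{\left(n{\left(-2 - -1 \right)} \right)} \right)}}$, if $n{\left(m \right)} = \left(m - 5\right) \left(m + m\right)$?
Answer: $\frac{2}{5} \approx 0.4$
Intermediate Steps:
$n{\left(m \right)} = 2 m \left(-5 + m\right)$ ($n{\left(m \right)} = \left(-5 + m\right) 2 m = 2 m \left(-5 + m\right)$)
$\frac{1}{N{\left(R{\left(n{\left(-2 - -1 \right)} \right)} \right)}} = \frac{1}{5 \cdot \frac{1}{2}} = \frac{1}{\frac{5}{2}} = \frac{2}{5}$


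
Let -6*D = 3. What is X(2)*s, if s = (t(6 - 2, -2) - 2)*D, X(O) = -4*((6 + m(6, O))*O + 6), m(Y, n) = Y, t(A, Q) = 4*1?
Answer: 120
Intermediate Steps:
D = -½ (D = -⅙*3 = -½ ≈ -0.50000)
t(A, Q) = 4
X(O) = -24 - 48*O (X(O) = -4*((6 + 6)*O + 6) = -4*(12*O + 6) = -4*(6 + 12*O) = -24 - 48*O)
s = -1 (s = (4 - 2)*(-½) = 2*(-½) = -1)
X(2)*s = (-24 - 48*2)*(-1) = (-24 - 96)*(-1) = -120*(-1) = 120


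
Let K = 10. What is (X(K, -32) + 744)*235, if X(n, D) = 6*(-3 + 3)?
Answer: 174840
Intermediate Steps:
X(n, D) = 0 (X(n, D) = 6*0 = 0)
(X(K, -32) + 744)*235 = (0 + 744)*235 = 744*235 = 174840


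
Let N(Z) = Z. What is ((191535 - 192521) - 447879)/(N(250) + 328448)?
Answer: -448865/328698 ≈ -1.3656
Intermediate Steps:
((191535 - 192521) - 447879)/(N(250) + 328448) = ((191535 - 192521) - 447879)/(250 + 328448) = (-986 - 447879)/328698 = -448865*1/328698 = -448865/328698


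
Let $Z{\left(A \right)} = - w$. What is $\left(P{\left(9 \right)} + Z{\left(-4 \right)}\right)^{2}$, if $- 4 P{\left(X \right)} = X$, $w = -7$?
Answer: $\frac{361}{16} \approx 22.563$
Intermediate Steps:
$P{\left(X \right)} = - \frac{X}{4}$
$Z{\left(A \right)} = 7$ ($Z{\left(A \right)} = \left(-1\right) \left(-7\right) = 7$)
$\left(P{\left(9 \right)} + Z{\left(-4 \right)}\right)^{2} = \left(\left(- \frac{1}{4}\right) 9 + 7\right)^{2} = \left(- \frac{9}{4} + 7\right)^{2} = \left(\frac{19}{4}\right)^{2} = \frac{361}{16}$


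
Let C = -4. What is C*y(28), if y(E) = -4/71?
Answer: 16/71 ≈ 0.22535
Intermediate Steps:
y(E) = -4/71 (y(E) = -4*1/71 = -4/71)
C*y(28) = -4*(-4/71) = 16/71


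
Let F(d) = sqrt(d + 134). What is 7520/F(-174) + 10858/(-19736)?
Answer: -5429/9868 - 376*I*sqrt(10) ≈ -0.55016 - 1189.0*I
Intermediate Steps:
F(d) = sqrt(134 + d)
7520/F(-174) + 10858/(-19736) = 7520/(sqrt(134 - 174)) + 10858/(-19736) = 7520/(sqrt(-40)) + 10858*(-1/19736) = 7520/((2*I*sqrt(10))) - 5429/9868 = 7520*(-I*sqrt(10)/20) - 5429/9868 = -376*I*sqrt(10) - 5429/9868 = -5429/9868 - 376*I*sqrt(10)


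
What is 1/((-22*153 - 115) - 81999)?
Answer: -1/85480 ≈ -1.1699e-5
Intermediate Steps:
1/((-22*153 - 115) - 81999) = 1/((-3366 - 115) - 81999) = 1/(-3481 - 81999) = 1/(-85480) = -1/85480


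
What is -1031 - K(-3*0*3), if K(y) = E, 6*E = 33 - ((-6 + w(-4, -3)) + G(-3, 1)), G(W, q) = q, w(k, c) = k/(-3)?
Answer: -9334/9 ≈ -1037.1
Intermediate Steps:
w(k, c) = -k/3 (w(k, c) = k*(-⅓) = -k/3)
E = 55/9 (E = (33 - ((-6 - ⅓*(-4)) + 1))/6 = (33 - ((-6 + 4/3) + 1))/6 = (33 - (-14/3 + 1))/6 = (33 - 1*(-11/3))/6 = (33 + 11/3)/6 = (⅙)*(110/3) = 55/9 ≈ 6.1111)
K(y) = 55/9
-1031 - K(-3*0*3) = -1031 - 1*55/9 = -1031 - 55/9 = -9334/9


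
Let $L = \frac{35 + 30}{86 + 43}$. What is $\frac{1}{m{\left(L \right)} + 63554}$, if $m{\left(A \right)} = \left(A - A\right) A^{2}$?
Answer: $\frac{1}{63554} \approx 1.5735 \cdot 10^{-5}$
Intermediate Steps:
$L = \frac{65}{129} \approx 0.50388$
$m{\left(A \right)} = 0$ ($m{\left(A \right)} = 0 A^{2} = 0$)
$\frac{1}{m{\left(L \right)} + 63554} = \frac{1}{0 + 63554} = \frac{1}{63554}$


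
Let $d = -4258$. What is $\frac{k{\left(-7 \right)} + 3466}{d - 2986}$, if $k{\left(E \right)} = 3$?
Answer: $- \frac{3469}{7244} \approx -0.47888$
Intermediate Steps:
$\frac{k{\left(-7 \right)} + 3466}{d - 2986} = \frac{3 + 3466}{-4258 - 2986} = \frac{3469}{-7244} = 3469 \left(- \frac{1}{7244}\right) = - \frac{3469}{7244}$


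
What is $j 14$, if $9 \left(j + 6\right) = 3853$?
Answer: $\frac{53186}{9} \approx 5909.6$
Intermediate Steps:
$j = \frac{3799}{9}$ ($j = -6 + \frac{1}{9} \cdot 3853 = -6 + \frac{3853}{9} = \frac{3799}{9} \approx 422.11$)
$j 14 = \frac{3799}{9} \cdot 14 = \frac{53186}{9}$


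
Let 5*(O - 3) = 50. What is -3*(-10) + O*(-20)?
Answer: -230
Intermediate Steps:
O = 13 (O = 3 + (⅕)*50 = 3 + 10 = 13)
-3*(-10) + O*(-20) = -3*(-10) + 13*(-20) = 30 - 260 = -230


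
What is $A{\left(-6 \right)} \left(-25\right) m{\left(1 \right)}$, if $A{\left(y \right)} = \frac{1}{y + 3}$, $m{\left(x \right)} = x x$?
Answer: $\frac{25}{3} \approx 8.3333$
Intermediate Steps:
$m{\left(x \right)} = x^{2}$
$A{\left(y \right)} = \frac{1}{3 + y}$
$A{\left(-6 \right)} \left(-25\right) m{\left(1 \right)} = \frac{1}{3 - 6} \left(-25\right) 1^{2} = \frac{1}{-3} \left(-25\right) 1 = \left(- \frac{1}{3}\right) \left(-25\right) 1 = \frac{25}{3} \cdot 1 = \frac{25}{3}$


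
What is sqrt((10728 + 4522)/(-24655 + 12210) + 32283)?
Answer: sqrt(199989499793)/2489 ≈ 179.67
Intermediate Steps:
sqrt((10728 + 4522)/(-24655 + 12210) + 32283) = sqrt(15250/(-12445) + 32283) = sqrt(15250*(-1/12445) + 32283) = sqrt(-3050/2489 + 32283) = sqrt(80349337/2489) = sqrt(199989499793)/2489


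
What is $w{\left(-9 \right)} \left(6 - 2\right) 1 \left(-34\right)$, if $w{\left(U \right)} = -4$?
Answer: $544$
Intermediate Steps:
$w{\left(-9 \right)} \left(6 - 2\right) 1 \left(-34\right) = - 4 \left(6 - 2\right) 1 \left(-34\right) = - 4 \cdot 4 \cdot 1 \left(-34\right) = \left(-4\right) 4 \left(-34\right) = \left(-16\right) \left(-34\right) = 544$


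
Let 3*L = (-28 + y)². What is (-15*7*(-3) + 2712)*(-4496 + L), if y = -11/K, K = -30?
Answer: -11555026631/900 ≈ -1.2839e+7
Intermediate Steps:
y = 11/30 (y = -11/(-30) = -11*(-1/30) = 11/30 ≈ 0.36667)
L = 687241/2700 (L = (-28 + 11/30)²/3 = (-829/30)²/3 = (⅓)*(687241/900) = 687241/2700 ≈ 254.53)
(-15*7*(-3) + 2712)*(-4496 + L) = (-15*7*(-3) + 2712)*(-4496 + 687241/2700) = (-105*(-3) + 2712)*(-11451959/2700) = (315 + 2712)*(-11451959/2700) = 3027*(-11451959/2700) = -11555026631/900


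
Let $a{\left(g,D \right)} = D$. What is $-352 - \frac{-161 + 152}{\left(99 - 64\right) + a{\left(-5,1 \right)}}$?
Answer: $- \frac{1407}{4} \approx -351.75$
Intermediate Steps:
$-352 - \frac{-161 + 152}{\left(99 - 64\right) + a{\left(-5,1 \right)}} = -352 - \frac{-161 + 152}{\left(99 - 64\right) + 1} = -352 - - \frac{9}{35 + 1} = -352 - - \frac{9}{36} = -352 - \left(-9\right) \frac{1}{36} = -352 - - \frac{1}{4} = -352 + \frac{1}{4} = - \frac{1407}{4}$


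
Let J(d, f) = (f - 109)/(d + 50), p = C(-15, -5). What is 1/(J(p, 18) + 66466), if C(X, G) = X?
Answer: 5/332317 ≈ 1.5046e-5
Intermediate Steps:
p = -15
J(d, f) = (-109 + f)/(50 + d)
1/(J(p, 18) + 66466) = 1/((-109 + 18)/(50 - 15) + 66466) = 1/(-91/35 + 66466) = 1/((1/35)*(-91) + 66466) = 1/(-13/5 + 66466) = 1/(332317/5) = 5/332317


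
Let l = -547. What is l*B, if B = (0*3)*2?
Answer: 0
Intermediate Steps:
B = 0 (B = 0*2 = 0)
l*B = -547*0 = 0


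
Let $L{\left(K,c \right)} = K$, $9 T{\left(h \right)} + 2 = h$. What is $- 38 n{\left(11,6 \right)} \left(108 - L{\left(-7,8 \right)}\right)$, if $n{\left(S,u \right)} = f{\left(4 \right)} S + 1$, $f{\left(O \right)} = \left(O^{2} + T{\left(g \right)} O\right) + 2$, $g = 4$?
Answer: $- \frac{8211230}{9} \approx -9.1236 \cdot 10^{5}$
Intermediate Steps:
$T{\left(h \right)} = - \frac{2}{9} + \frac{h}{9}$
$f{\left(O \right)} = 2 + O^{2} + \frac{2 O}{9}$ ($f{\left(O \right)} = \left(O^{2} + \left(- \frac{2}{9} + \frac{1}{9} \cdot 4\right) O\right) + 2 = \left(O^{2} + \left(- \frac{2}{9} + \frac{4}{9}\right) O\right) + 2 = \left(O^{2} + \frac{2 O}{9}\right) + 2 = 2 + O^{2} + \frac{2 O}{9}$)
$n{\left(S,u \right)} = 1 + \frac{170 S}{9}$ ($n{\left(S,u \right)} = \left(2 + 4^{2} + \frac{2}{9} \cdot 4\right) S + 1 = \left(2 + 16 + \frac{8}{9}\right) S + 1 = \frac{170 S}{9} + 1 = 1 + \frac{170 S}{9}$)
$- 38 n{\left(11,6 \right)} \left(108 - L{\left(-7,8 \right)}\right) = - 38 \left(1 + \frac{170}{9} \cdot 11\right) \left(108 - -7\right) = - 38 \left(1 + \frac{1870}{9}\right) \left(108 + 7\right) = \left(-38\right) \frac{1879}{9} \cdot 115 = \left(- \frac{71402}{9}\right) 115 = - \frac{8211230}{9}$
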